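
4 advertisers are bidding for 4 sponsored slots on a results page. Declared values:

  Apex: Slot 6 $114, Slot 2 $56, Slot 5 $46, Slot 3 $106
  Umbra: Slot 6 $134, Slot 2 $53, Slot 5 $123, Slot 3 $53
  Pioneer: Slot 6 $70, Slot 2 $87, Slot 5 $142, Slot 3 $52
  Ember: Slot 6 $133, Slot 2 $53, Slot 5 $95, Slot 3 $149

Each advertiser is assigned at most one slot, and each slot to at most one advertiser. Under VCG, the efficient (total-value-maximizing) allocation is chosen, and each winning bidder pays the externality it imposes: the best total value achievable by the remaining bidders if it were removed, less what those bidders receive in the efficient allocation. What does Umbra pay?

Umbra pays $58.

Efficient allocation: Apex→Slot 2 ($56), Umbra→Slot 6 ($134), Pioneer→Slot 5 ($142), Ember→Slot 3 ($149); total welfare W = $481.
Umbra receives Slot 6 at value $134, so the others get W − 134 = $347.
Without Umbra: best allocation of the remaining 3 bidders over all 4 slots is Apex→Slot 6 ($114), Pioneer→Slot 5 ($142), Ember→Slot 3 ($149), total $405.
VCG payment = (others' best without Umbra) − (others' welfare with Umbra) = 405 − 347 = $58.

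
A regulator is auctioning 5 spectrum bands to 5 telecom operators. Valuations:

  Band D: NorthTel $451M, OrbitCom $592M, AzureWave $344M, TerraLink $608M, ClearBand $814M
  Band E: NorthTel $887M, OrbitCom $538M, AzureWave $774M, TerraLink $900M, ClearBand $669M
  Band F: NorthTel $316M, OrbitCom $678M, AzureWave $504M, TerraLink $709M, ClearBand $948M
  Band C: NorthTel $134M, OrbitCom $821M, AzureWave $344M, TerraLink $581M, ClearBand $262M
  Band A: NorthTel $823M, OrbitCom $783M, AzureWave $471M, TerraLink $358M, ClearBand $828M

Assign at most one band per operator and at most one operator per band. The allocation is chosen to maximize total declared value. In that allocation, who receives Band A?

Optimal: NorthTel→Band A ($823M), OrbitCom→Band C ($821M), AzureWave→Band E ($774M), TerraLink→Band D ($608M), ClearBand→Band F ($948M) — total 823+821+774+608+948 = $3974M.
Row-greedy (each operator in turn takes its best remaining band) gives $3648M, worse by 326.
Next-best assignment: NorthTel→Band A, OrbitCom→Band C, AzureWave→Band E, TerraLink→Band F, ClearBand→Band D = $3941M.
NorthTel's own top band is Band E ($887M), but forcing NorthTel→Band E and reassigning the rest optimally gives only $3735M — worse by 239.

NorthTel receives Band A.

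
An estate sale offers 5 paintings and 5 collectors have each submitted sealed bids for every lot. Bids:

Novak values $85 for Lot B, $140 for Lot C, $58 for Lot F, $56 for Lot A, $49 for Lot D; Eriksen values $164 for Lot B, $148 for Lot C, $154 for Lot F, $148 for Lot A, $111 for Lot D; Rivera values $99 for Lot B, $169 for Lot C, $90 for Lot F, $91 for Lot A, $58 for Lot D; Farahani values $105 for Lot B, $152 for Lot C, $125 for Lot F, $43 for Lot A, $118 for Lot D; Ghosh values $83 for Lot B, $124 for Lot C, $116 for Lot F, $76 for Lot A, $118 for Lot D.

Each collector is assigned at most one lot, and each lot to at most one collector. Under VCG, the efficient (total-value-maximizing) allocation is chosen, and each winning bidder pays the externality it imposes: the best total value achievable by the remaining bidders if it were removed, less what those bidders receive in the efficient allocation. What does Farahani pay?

Farahani pays $6.

Efficient allocation: Novak→Lot B ($85), Eriksen→Lot A ($148), Rivera→Lot C ($169), Farahani→Lot F ($125), Ghosh→Lot D ($118); total welfare W = $645.
Farahani receives Lot F at value $125, so the others get W − 125 = $520.
Without Farahani: best allocation of the remaining 4 bidders over all 5 lots is Novak→Lot B ($85), Eriksen→Lot F ($154), Rivera→Lot C ($169), Ghosh→Lot D ($118), total $526.
VCG payment = (others' best without Farahani) − (others' welfare with Farahani) = 526 − 520 = $6.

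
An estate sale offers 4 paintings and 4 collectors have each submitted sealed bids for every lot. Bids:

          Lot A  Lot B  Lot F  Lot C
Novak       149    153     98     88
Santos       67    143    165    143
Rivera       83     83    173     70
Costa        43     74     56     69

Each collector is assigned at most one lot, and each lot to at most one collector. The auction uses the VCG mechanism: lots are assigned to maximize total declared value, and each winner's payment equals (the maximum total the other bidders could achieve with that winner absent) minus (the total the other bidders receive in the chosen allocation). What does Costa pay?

Costa pays $4.

Efficient allocation: Novak→Lot A ($149), Santos→Lot C ($143), Rivera→Lot F ($173), Costa→Lot B ($74); total welfare W = $539.
Costa receives Lot B at value $74, so the others get W − 74 = $465.
Without Costa: best allocation of the remaining 3 bidders over all 4 lots is Novak→Lot B ($153), Santos→Lot C ($143), Rivera→Lot F ($173), total $469.
VCG payment = (others' best without Costa) − (others' welfare with Costa) = 469 − 465 = $4.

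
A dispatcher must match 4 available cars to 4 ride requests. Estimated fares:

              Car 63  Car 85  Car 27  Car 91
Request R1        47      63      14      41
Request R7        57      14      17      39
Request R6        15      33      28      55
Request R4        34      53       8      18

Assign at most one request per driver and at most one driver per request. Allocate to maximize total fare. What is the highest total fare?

Treat this as an assignment problem: match each driver to one request.
Optimal: Car 63→Request R7 ($57), Car 85→Request R1 ($63), Car 27→Request R4 ($8), Car 91→Request R6 ($55) — total 57+63+8+55 = $183.
Row-greedy (each driver in turn takes its best remaining request) gives $166, worse by 17.
Every other assignment is strictly worse.

Max total: $183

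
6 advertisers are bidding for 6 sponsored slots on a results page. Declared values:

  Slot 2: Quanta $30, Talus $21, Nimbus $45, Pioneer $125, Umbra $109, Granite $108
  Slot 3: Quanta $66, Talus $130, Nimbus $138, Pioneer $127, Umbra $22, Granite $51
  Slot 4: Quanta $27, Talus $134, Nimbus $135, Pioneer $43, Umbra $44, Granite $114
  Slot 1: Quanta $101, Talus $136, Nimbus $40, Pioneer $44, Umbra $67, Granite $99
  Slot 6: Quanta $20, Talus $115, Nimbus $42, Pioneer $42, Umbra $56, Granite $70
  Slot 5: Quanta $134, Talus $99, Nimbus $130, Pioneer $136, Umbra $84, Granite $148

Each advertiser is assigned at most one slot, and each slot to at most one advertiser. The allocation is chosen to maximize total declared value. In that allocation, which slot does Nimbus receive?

Treat this as an assignment problem: match each advertiser to one slot.
Optimal: Quanta→Slot 1 ($101), Talus→Slot 6 ($115), Nimbus→Slot 4 ($135), Pioneer→Slot 3 ($127), Umbra→Slot 2 ($109), Granite→Slot 5 ($148) — total 101+115+135+127+109+148 = $735.
Max-entry greedy (repeatedly take the single best remaining cell) gives $630, worse by 105.
Nimbus's own top slot is Slot 3 ($138), but forcing Nimbus→Slot 3 and reassigning the rest optimally gives only $713 — worse by 22.

Nimbus receives Slot 4.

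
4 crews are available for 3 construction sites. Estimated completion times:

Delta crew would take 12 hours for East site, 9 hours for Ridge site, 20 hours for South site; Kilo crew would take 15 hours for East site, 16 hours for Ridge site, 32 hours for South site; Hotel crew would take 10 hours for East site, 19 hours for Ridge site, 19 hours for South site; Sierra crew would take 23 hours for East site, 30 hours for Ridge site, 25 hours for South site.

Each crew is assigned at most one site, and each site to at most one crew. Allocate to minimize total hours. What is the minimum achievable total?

Minimum total: 43 hours

Optimal: Kilo crew→East site (15 hours), Delta crew→Ridge site (9 hours), Hotel crew→South site (19 hours) — total 15+9+19 = 43 hours.
Min-entry greedy (repeatedly take the single cheapest remaining cell) gives 44 hours, worse by 1.
Next-best assignment: Hotel crew→East site, Delta crew→Ridge site, Sierra crew→South site = 44 hours.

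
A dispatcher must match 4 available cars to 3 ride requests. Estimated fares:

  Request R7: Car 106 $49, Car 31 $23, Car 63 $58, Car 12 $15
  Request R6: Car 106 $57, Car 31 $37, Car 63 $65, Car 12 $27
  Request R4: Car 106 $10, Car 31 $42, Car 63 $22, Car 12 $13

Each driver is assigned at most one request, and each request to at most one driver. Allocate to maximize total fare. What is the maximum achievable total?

Optimal: Car 63→Request R7 ($58), Car 106→Request R6 ($57), Car 31→Request R4 ($42) — total 58+57+42 = $157.
Max-entry greedy (repeatedly take the single best remaining cell) gives $156, worse by 1.
Swapping Car 31↔Car 63 (Car 31→Request R7 $23, Car 63→Request R4 $22) loses 55.

Maximum total: $157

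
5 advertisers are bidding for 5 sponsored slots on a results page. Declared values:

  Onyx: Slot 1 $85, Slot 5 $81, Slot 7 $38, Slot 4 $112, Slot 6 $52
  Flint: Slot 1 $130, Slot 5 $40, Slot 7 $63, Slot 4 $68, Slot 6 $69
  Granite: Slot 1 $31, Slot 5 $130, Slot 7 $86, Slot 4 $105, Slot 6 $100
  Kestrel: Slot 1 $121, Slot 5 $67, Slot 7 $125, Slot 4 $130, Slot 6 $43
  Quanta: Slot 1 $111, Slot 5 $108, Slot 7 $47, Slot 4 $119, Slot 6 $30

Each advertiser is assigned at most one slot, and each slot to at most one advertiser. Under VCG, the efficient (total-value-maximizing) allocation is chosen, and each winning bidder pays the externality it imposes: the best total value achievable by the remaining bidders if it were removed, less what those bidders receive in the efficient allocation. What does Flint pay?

Flint pays $33.

Efficient allocation: Onyx→Slot 4 ($112), Flint→Slot 1 ($130), Granite→Slot 6 ($100), Kestrel→Slot 7 ($125), Quanta→Slot 5 ($108); total welfare W = $575.
Flint receives Slot 1 at value $130, so the others get W − 130 = $445.
Without Flint: best allocation of the remaining 4 bidders over all 5 slots is Onyx→Slot 4 ($112), Granite→Slot 5 ($130), Kestrel→Slot 7 ($125), Quanta→Slot 1 ($111), total $478.
VCG payment = (others' best without Flint) − (others' welfare with Flint) = 478 − 445 = $33.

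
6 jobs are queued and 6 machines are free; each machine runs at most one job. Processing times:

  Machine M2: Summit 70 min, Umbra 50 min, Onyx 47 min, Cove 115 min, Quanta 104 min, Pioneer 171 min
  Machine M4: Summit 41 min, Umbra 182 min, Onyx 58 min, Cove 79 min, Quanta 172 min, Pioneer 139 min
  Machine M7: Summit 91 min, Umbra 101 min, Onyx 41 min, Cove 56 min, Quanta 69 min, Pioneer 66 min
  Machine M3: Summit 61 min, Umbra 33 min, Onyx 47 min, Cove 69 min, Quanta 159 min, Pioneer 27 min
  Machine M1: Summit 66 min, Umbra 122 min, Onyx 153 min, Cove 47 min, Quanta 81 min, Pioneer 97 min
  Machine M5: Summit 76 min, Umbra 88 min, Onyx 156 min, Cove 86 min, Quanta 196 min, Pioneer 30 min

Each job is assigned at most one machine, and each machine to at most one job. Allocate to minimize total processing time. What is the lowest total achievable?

Treat this as an assignment problem: match each job to one machine.
Optimal: Summit→Machine M4 (41 min), Umbra→Machine M3 (33 min), Onyx→Machine M2 (47 min), Cove→Machine M1 (47 min), Quanta→Machine M7 (69 min), Pioneer→Machine M5 (30 min) — total 41+33+47+47+69+30 = 267 min.
Row-greedy (each job in turn takes its cheapest remaining machine) gives 296 min, worse by 29.
Swapping Summit↔Umbra (Summit→Machine M3 61 min, Umbra→Machine M4 182 min) adds 169.

Minimum total: 267 min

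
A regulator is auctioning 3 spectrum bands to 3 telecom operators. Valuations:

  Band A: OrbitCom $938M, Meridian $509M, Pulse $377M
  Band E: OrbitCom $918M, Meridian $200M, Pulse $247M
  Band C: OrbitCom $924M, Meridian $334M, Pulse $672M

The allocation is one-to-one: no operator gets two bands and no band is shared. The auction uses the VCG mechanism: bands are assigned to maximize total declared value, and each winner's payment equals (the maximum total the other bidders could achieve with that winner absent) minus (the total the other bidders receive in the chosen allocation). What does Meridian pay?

Efficient allocation: OrbitCom→Band E ($918M), Meridian→Band A ($509M), Pulse→Band C ($672M); total welfare W = $2099M.
Meridian receives Band A at value $509M, so the others get W − 509 = $1590M.
Without Meridian: best allocation of the remaining 2 bidders over all 3 bands is OrbitCom→Band A ($938M), Pulse→Band C ($672M), total $1610M.
VCG payment = (others' best without Meridian) − (others' welfare with Meridian) = 1610 − 1590 = $20M.

Meridian pays $20M.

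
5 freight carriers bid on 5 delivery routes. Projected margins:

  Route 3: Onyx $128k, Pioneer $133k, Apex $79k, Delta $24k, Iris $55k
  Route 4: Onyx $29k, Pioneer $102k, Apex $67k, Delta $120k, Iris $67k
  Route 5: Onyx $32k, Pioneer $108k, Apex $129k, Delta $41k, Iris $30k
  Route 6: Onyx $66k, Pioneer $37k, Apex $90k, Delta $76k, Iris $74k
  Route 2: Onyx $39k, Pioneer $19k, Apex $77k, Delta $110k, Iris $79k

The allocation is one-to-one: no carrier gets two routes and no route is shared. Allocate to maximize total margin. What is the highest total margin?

Maximum total: $543k

Optimal: Onyx→Route 3 ($128k), Pioneer→Route 4 ($102k), Apex→Route 5 ($129k), Delta→Route 2 ($110k), Iris→Route 6 ($74k) — total 128+102+129+110+74 = $543k.
Column-greedy (each route in turn goes to its best remaining carrier) gives $495k, worse by 48.
Next-best assignment: Onyx→Route 6, Pioneer→Route 3, Apex→Route 5, Delta→Route 4, Iris→Route 2 = $527k.
Swapping Onyx↔Delta (Onyx→Route 2 $39k, Delta→Route 3 $24k) loses 175.
Every other assignment is strictly worse.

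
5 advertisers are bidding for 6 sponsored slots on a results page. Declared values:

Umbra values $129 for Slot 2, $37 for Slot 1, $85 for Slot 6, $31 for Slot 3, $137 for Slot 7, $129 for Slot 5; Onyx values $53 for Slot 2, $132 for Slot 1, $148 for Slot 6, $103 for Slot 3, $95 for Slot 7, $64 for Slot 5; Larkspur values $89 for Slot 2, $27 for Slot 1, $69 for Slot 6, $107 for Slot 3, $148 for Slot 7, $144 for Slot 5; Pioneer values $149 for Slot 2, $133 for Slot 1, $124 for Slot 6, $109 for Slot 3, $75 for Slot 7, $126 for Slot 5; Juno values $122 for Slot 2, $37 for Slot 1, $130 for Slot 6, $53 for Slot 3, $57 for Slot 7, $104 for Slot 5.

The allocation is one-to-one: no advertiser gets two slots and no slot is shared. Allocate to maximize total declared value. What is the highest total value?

This is a one-to-one assignment (maximum-weight bipartite matching).
Optimal: Umbra→Slot 7 ($137), Onyx→Slot 1 ($132), Larkspur→Slot 5 ($144), Pioneer→Slot 2 ($149), Juno→Slot 6 ($130) — total 137+132+144+149+130 = $692.
Column-greedy (each slot in turn goes to its best remaining advertiser) gives $655, worse by 37.

Max total: $692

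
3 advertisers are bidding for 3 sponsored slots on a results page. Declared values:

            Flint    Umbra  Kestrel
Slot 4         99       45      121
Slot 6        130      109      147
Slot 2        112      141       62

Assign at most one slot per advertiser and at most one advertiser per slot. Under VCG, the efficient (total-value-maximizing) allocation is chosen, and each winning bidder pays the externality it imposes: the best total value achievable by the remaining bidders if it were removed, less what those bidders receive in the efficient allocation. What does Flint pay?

Efficient allocation: Flint→Slot 6 ($130), Umbra→Slot 2 ($141), Kestrel→Slot 4 ($121); total welfare W = $392.
Flint receives Slot 6 at value $130, so the others get W − 130 = $262.
Without Flint: best allocation of the remaining 2 bidders over all 3 slots is Umbra→Slot 2 ($141), Kestrel→Slot 6 ($147), total $288.
VCG payment = (others' best without Flint) − (others' welfare with Flint) = 288 − 262 = $26.

Flint pays $26.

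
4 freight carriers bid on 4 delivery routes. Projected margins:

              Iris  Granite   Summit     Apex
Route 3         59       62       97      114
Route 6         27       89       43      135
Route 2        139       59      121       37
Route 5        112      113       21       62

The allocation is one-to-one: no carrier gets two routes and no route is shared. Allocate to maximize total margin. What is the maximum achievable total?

Maximum total: $484k

This is a one-to-one assignment (maximum-weight bipartite matching).
Optimal: Iris→Route 2 ($139k), Granite→Route 5 ($113k), Summit→Route 3 ($97k), Apex→Route 6 ($135k) — total 139+113+97+135 = $484k.
Column-greedy (each route in turn goes to its best remaining carrier) gives $363k, worse by 121.
Next-best assignment: Iris→Route 5, Granite→Route 6, Summit→Route 2, Apex→Route 3 = $436k.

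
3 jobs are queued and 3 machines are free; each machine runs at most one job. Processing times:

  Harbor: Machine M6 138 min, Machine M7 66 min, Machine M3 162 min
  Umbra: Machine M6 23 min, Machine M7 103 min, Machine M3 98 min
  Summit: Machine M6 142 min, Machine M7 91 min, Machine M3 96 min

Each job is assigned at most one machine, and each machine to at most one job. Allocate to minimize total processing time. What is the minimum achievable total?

Minimum total: 185 min

Optimal: Harbor→Machine M7 (66 min), Umbra→Machine M6 (23 min), Summit→Machine M3 (96 min) — total 66+23+96 = 185 min.
Next-best assignment: Harbor→Machine M3, Umbra→Machine M6, Summit→Machine M7 = 276 min.
Every other assignment is strictly worse.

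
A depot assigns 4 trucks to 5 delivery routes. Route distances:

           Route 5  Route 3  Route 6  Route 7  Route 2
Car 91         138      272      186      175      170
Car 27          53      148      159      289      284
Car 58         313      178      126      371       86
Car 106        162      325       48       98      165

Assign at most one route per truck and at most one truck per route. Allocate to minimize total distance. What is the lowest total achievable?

Min total: 362 km

Optimal: Car 91→Route 7 (175 km), Car 27→Route 5 (53 km), Car 58→Route 2 (86 km), Car 106→Route 6 (48 km) — total 175+53+86+48 = 362 km.
Next-best assignment: Car 91→Route 5, Car 27→Route 3, Car 58→Route 2, Car 106→Route 6 = 420 km.
Swapping Car 58↔Car 91 (Car 58→Route 7 371 km, Car 91→Route 2 170 km) adds 280.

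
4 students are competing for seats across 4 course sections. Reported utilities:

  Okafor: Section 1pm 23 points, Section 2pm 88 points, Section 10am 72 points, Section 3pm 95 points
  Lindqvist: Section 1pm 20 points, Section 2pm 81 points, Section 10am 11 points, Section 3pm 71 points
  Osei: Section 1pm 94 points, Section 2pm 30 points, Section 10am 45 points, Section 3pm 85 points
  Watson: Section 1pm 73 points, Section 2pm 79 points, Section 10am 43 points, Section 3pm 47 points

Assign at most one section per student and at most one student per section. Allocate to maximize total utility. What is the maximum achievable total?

Optimal: Okafor→Section 10am (72 points), Lindqvist→Section 3pm (71 points), Osei→Section 1pm (94 points), Watson→Section 2pm (79 points) — total 72+71+94+79 = 316 points.
Row-greedy (each student in turn takes its best remaining section) gives 313 points, worse by 3.

Max total: 316 points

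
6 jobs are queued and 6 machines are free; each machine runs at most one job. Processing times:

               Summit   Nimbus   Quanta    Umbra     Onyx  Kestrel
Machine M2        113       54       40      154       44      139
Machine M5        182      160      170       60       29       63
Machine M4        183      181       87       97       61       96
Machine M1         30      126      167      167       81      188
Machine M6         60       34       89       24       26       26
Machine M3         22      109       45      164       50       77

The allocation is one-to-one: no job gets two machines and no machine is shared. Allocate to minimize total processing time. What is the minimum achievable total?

Min total: 276 min

Optimal: Summit→Machine M1 (30 min), Nimbus→Machine M2 (54 min), Quanta→Machine M3 (45 min), Umbra→Machine M5 (60 min), Onyx→Machine M4 (61 min), Kestrel→Machine M6 (26 min) — total 30+54+45+60+61+26 = 276 min.
Row-greedy (each job in turn takes its cheapest remaining machine) gives 405 min, worse by 129.
Checked against all permutations: 276 min is optimal.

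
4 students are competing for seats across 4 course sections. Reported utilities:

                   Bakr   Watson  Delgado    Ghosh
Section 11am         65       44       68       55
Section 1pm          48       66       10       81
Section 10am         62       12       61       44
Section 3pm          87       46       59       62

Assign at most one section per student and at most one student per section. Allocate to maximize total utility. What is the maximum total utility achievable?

This is a one-to-one assignment (maximum-weight bipartite matching).
Optimal: Bakr→Section 3pm (87 points), Watson→Section 11am (44 points), Delgado→Section 10am (61 points), Ghosh→Section 1pm (81 points) — total 87+44+61+81 = 273 points.
Column-greedy (each section in turn goes to its best remaining student) gives 257 points, worse by 16.
Every other assignment is strictly worse.

Maximum total: 273 points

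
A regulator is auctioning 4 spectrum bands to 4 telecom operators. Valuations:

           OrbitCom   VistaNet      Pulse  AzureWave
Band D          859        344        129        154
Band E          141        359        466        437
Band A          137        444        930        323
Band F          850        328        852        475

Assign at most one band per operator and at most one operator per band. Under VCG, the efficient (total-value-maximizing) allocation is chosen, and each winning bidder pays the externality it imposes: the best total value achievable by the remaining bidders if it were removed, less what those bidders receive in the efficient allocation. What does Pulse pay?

Pulse pays $85M.

Efficient allocation: OrbitCom→Band D ($859M), VistaNet→Band E ($359M), Pulse→Band A ($930M), AzureWave→Band F ($475M); total welfare W = $2623M.
Pulse receives Band A at value $930M, so the others get W − 930 = $1693M.
Without Pulse: best allocation of the remaining 3 bidders over all 4 bands is OrbitCom→Band D ($859M), VistaNet→Band A ($444M), AzureWave→Band F ($475M), total $1778M.
VCG payment = (others' best without Pulse) − (others' welfare with Pulse) = 1778 − 1693 = $85M.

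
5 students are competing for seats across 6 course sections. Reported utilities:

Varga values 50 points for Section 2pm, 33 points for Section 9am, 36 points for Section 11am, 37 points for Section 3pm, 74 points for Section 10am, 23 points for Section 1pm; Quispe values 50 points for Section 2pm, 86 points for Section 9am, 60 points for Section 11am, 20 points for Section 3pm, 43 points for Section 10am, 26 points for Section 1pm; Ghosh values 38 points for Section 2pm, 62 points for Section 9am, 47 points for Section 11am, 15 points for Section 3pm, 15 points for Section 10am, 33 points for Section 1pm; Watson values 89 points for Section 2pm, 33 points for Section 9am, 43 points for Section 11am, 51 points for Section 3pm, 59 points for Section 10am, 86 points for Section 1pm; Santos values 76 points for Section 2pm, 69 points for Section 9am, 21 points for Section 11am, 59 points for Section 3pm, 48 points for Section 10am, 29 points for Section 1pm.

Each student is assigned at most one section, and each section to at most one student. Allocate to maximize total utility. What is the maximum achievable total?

Max total: 369 points

This is the linear assignment problem.
Optimal: Varga→Section 10am (74 points), Quispe→Section 9am (86 points), Ghosh→Section 11am (47 points), Watson→Section 1pm (86 points), Santos→Section 2pm (76 points) — total 74+86+47+86+76 = 369 points.
Column-greedy (each section in turn goes to its best remaining student) gives 355 points, worse by 14.
Next-best assignment: Varga→Section 10am, Quispe→Section 11am, Ghosh→Section 9am, Watson→Section 1pm, Santos→Section 2pm = 358 points.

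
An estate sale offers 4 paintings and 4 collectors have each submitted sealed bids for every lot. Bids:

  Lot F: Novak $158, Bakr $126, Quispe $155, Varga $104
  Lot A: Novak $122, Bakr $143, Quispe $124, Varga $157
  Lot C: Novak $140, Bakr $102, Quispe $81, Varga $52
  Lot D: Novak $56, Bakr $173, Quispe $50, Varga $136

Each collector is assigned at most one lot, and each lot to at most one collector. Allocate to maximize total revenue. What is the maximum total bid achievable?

Optimal: Novak→Lot C ($140), Bakr→Lot D ($173), Quispe→Lot F ($155), Varga→Lot A ($157) — total 140+173+155+157 = $625.
Checked against all permutations: $625 is optimal.

Max total: $625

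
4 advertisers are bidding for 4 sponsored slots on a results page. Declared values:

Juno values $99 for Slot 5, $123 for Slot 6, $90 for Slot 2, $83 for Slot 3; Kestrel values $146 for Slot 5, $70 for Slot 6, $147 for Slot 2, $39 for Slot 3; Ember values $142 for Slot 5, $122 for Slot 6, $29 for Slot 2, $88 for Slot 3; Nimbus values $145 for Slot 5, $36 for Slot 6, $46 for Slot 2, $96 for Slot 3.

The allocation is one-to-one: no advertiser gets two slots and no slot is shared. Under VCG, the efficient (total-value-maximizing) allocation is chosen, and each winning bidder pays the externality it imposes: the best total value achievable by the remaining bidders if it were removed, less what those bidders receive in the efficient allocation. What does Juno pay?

Efficient allocation: Juno→Slot 6 ($123), Kestrel→Slot 2 ($147), Ember→Slot 5 ($142), Nimbus→Slot 3 ($96); total welfare W = $508.
Juno receives Slot 6 at value $123, so the others get W − 123 = $385.
Without Juno: best allocation of the remaining 3 bidders over all 4 slots is Kestrel→Slot 2 ($147), Ember→Slot 6 ($122), Nimbus→Slot 5 ($145), total $414.
VCG payment = (others' best without Juno) − (others' welfare with Juno) = 414 − 385 = $29.

Juno pays $29.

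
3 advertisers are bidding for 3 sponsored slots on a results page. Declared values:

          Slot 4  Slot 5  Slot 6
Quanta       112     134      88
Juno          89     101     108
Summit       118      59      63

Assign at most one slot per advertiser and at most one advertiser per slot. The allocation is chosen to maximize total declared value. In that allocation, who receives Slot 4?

Summit receives Slot 4.

Treat this as an assignment problem: match each advertiser to one slot.
Optimal: Quanta→Slot 5 ($134), Juno→Slot 6 ($108), Summit→Slot 4 ($118) — total 134+108+118 = $360.
Swapping Summit↔Quanta (Summit→Slot 5 $59, Quanta→Slot 4 $112) loses 81.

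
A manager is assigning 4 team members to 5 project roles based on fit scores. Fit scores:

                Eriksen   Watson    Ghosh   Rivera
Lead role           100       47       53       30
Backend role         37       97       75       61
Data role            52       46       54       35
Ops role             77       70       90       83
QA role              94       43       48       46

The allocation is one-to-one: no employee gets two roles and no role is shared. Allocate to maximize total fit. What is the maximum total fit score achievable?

Max total: 334 pts

Optimal: Eriksen→Lead role (100 pts), Watson→Backend role (97 pts), Ghosh→Data role (54 pts), Rivera→Ops role (83 pts) — total 100+97+54+83 = 334 pts.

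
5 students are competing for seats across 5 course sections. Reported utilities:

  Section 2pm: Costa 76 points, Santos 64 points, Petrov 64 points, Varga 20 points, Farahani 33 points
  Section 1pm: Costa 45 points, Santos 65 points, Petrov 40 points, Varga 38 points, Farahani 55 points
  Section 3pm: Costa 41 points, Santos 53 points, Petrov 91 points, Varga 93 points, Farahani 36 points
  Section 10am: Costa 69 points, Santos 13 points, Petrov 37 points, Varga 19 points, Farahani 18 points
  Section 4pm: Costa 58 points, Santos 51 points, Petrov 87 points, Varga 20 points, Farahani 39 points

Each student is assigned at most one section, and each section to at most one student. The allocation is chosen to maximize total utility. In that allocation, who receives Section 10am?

Costa receives Section 10am.

This is a one-to-one assignment (maximum-weight bipartite matching).
Optimal: Costa→Section 10am (69 points), Santos→Section 2pm (64 points), Petrov→Section 4pm (87 points), Varga→Section 3pm (93 points), Farahani→Section 1pm (55 points) — total 69+64+87+93+55 = 368 points.
Row-greedy (each student in turn takes its best remaining section) gives 270 points, worse by 98.
Costa's own top section is Section 2pm (76 points), but forcing Costa→Section 2pm and reassigning the rest optimally gives only 339 points — worse by 29.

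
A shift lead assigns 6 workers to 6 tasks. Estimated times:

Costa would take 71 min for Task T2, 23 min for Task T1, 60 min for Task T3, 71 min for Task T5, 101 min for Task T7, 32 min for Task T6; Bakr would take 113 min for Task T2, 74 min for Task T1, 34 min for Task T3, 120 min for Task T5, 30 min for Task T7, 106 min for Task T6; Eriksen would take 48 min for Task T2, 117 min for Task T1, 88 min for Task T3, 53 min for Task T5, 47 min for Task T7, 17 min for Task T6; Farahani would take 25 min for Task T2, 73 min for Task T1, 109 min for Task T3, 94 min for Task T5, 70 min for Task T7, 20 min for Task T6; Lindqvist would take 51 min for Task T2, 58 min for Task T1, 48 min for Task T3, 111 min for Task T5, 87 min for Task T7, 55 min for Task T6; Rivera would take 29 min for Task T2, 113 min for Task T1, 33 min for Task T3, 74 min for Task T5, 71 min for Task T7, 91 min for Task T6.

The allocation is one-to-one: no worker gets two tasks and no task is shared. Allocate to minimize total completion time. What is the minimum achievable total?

Min total: 203 min

Optimal: Costa→Task T1 (23 min), Bakr→Task T7 (30 min), Eriksen→Task T5 (53 min), Farahani→Task T6 (20 min), Lindqvist→Task T3 (48 min), Rivera→Task T2 (29 min) — total 23+30+53+20+48+29 = 203 min.
Next-best assignment: Costa→Task T1, Bakr→Task T7, Eriksen→Task T5, Farahani→Task T6, Lindqvist→Task T2, Rivera→Task T3 = 210 min.
Swapping Bakr↔Costa (Bakr→Task T1 74 min, Costa→Task T7 101 min) adds 122.
Every other assignment is strictly worse.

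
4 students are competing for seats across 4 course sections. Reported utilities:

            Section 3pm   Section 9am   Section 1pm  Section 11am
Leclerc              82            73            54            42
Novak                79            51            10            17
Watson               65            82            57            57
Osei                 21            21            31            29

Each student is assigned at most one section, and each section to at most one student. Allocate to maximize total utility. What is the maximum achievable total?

Maximum total: 244 points

Optimal: Leclerc→Section 1pm (54 points), Novak→Section 3pm (79 points), Watson→Section 9am (82 points), Osei→Section 11am (29 points) — total 54+79+82+29 = 244 points.
Max-entry greedy (repeatedly take the single best remaining cell) gives 212 points, worse by 32.
Next-best assignment: Leclerc→Section 9am, Novak→Section 3pm, Watson→Section 11am, Osei→Section 1pm = 240 points.
No other one-to-one assignment exceeds 244 points.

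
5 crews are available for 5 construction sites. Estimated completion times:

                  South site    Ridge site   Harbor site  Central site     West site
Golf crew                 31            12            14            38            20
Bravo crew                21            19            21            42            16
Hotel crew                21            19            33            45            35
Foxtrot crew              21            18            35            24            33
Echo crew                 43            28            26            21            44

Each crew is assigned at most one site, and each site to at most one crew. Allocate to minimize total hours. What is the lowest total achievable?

Min total: 90 hours

Optimal: Golf crew→Harbor site (14 hours), Bravo crew→West site (16 hours), Hotel crew→South site (21 hours), Foxtrot crew→Ridge site (18 hours), Echo crew→Central site (21 hours) — total 14+16+21+18+21 = 90 hours.
Min-entry greedy (repeatedly take the single cheapest remaining cell) gives 105 hours, worse by 15.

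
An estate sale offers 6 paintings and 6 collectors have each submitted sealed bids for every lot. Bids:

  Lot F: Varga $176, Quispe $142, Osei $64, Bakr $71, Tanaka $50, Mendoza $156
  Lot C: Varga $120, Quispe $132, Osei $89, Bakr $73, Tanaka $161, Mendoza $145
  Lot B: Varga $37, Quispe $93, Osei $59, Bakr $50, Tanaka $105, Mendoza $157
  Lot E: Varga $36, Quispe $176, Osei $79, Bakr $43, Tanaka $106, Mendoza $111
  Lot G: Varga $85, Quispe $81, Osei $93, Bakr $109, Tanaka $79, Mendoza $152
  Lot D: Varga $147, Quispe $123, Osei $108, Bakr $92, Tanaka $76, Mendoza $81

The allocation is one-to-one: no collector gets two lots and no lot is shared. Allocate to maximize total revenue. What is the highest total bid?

Max total: $887

This is a one-to-one assignment (maximum-weight bipartite matching).
Optimal: Varga→Lot F ($176), Quispe→Lot E ($176), Osei→Lot D ($108), Bakr→Lot G ($109), Tanaka→Lot C ($161), Mendoza→Lot B ($157) — total 176+176+108+109+161+157 = $887.
Swapping Bakr↔Osei (Bakr→Lot D $92, Osei→Lot G $93) loses 32.
Every other assignment is strictly worse.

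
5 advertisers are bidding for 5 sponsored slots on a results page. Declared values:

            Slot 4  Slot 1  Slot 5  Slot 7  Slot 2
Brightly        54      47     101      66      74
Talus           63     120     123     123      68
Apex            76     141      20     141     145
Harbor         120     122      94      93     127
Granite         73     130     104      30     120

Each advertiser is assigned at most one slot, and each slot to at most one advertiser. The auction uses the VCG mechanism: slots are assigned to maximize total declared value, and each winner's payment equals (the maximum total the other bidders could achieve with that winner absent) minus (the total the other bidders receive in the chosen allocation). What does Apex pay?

Apex pays $7.

Efficient allocation: Brightly→Slot 5 ($101), Talus→Slot 7 ($123), Apex→Slot 2 ($145), Harbor→Slot 4 ($120), Granite→Slot 1 ($130); total welfare W = $619.
Apex receives Slot 2 at value $145, so the others get W − 145 = $474.
Without Apex: best allocation of the remaining 4 bidders over all 5 slots is Brightly→Slot 5 ($101), Talus→Slot 7 ($123), Harbor→Slot 2 ($127), Granite→Slot 1 ($130), total $481.
VCG payment = (others' best without Apex) − (others' welfare with Apex) = 481 − 474 = $7.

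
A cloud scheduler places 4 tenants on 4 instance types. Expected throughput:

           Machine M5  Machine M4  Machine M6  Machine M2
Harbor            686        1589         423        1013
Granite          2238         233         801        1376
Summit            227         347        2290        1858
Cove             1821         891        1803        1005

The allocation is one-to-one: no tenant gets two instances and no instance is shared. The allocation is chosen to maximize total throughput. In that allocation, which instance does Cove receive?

Cove receives Machine M6.

Optimal: Harbor→Machine M4 (1589 ops/s), Granite→Machine M5 (2238 ops/s), Summit→Machine M2 (1858 ops/s), Cove→Machine M6 (1803 ops/s) — total 1589+2238+1858+1803 = 7488 ops/s.
Row-greedy (each tenant in turn takes its best remaining instance) gives 7122 ops/s, worse by 366.
Next-best assignment: Harbor→Machine M4, Granite→Machine M5, Summit→Machine M6, Cove→Machine M2 = 7122 ops/s.
Swapping Cove↔Granite (Cove→Machine M5 1821 ops/s, Granite→Machine M6 801 ops/s) loses 1419.
Cove's own top instance is Machine M5 (1821 ops/s), but forcing Cove→Machine M5 and reassigning the rest optimally gives only 7076 ops/s — worse by 412.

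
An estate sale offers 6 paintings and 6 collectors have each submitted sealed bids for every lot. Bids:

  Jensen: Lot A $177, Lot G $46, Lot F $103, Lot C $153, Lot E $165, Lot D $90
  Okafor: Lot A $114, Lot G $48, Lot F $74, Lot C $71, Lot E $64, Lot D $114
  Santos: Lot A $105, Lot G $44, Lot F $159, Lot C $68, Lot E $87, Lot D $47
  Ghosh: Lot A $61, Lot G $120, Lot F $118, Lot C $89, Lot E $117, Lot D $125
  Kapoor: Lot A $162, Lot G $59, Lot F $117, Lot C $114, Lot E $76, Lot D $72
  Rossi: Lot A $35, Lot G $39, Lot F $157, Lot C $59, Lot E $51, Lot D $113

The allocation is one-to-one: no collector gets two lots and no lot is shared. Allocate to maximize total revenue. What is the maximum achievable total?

Maximum total: $793

Optimal: Jensen→Lot C ($153), Okafor→Lot D ($114), Santos→Lot E ($87), Ghosh→Lot G ($120), Kapoor→Lot A ($162), Rossi→Lot F ($157) — total 153+114+87+120+162+157 = $793.
Row-greedy (each collector in turn takes its best remaining lot) gives $735, worse by 58.
No other one-to-one assignment exceeds $793.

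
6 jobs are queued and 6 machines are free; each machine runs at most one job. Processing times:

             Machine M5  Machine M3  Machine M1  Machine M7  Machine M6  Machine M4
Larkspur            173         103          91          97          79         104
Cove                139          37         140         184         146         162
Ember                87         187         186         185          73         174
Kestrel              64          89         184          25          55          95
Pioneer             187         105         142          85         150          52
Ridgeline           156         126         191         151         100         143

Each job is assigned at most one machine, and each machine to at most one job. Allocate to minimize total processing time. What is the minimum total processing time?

Minimum total: 392 min

Optimal: Larkspur→Machine M1 (91 min), Cove→Machine M3 (37 min), Ember→Machine M5 (87 min), Kestrel→Machine M7 (25 min), Pioneer→Machine M4 (52 min), Ridgeline→Machine M6 (100 min) — total 91+37+87+25+52+100 = 392 min.
Column-greedy (each machine in turn goes to its cheapest remaining job) gives 493 min, worse by 101.
Next-best assignment: Larkspur→Machine M1, Cove→Machine M3, Ember→Machine M6, Kestrel→Machine M7, Pioneer→Machine M4, Ridgeline→Machine M5 = 434 min.
Swapping Larkspur↔Cove (Larkspur→Machine M3 103 min, Cove→Machine M1 140 min) adds 115.
Every other assignment is strictly worse.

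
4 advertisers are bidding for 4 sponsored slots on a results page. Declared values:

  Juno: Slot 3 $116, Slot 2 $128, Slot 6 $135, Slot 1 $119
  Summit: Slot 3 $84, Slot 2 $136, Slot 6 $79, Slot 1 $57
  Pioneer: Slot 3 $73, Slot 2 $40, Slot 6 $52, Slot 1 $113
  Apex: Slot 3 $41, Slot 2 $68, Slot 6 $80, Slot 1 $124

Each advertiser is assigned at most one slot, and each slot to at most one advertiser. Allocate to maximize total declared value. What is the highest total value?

Max total: $468

Optimal: Juno→Slot 6 ($135), Summit→Slot 2 ($136), Pioneer→Slot 3 ($73), Apex→Slot 1 ($124) — total 135+136+73+124 = $468.
Next-best assignment: Juno→Slot 3, Summit→Slot 2, Pioneer→Slot 1, Apex→Slot 6 = $445.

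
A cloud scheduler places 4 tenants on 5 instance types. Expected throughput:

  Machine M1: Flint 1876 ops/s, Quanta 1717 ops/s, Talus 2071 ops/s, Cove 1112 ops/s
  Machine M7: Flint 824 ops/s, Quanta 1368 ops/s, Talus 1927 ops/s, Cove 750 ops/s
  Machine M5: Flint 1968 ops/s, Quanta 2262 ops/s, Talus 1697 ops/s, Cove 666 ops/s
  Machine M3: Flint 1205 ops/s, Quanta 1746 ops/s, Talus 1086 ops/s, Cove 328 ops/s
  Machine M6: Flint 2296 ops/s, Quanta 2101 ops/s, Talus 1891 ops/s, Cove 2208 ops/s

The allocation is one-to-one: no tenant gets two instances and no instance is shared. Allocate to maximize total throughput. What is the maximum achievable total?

This is the linear assignment problem.
Optimal: Flint→Machine M1 (1876 ops/s), Quanta→Machine M5 (2262 ops/s), Talus→Machine M7 (1927 ops/s), Cove→Machine M6 (2208 ops/s) — total 1876+2262+1927+2208 = 8273 ops/s.
Row-greedy (each tenant in turn takes its best remaining instance) gives 7379 ops/s, worse by 894.
Swapping Cove↔Talus (Cove→Machine M7 750 ops/s, Talus→Machine M6 1891 ops/s) loses 1494.

Max total: 8273 ops/s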